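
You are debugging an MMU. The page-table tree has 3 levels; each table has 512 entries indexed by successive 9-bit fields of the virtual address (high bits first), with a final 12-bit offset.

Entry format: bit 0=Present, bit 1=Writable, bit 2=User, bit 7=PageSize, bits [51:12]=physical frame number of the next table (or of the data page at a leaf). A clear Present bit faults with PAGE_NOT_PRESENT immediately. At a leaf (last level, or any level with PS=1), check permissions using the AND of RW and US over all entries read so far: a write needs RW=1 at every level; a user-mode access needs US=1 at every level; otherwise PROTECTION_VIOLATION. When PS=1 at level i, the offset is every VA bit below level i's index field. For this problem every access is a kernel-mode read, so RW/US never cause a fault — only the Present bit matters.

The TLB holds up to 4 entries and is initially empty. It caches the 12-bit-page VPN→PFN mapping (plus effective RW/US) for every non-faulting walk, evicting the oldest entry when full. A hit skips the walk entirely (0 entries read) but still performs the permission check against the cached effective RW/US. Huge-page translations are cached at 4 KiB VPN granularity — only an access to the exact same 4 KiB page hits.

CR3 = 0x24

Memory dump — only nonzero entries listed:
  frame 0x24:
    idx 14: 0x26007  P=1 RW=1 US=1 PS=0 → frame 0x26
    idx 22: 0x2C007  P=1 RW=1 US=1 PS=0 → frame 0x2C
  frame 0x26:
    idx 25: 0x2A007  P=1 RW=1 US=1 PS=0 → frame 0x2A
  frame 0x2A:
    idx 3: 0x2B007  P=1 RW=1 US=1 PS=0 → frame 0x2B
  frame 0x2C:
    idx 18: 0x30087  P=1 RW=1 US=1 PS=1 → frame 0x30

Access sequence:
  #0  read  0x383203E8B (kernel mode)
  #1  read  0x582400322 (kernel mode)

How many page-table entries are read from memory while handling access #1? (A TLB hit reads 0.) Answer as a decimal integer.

Per-access translation:
#0 VA=0x383203E8B (r,kernel):
  L0: frame=0x24 idx=14 entry=0x26007 [P=1 RW=1 US=1 PS=0]
  L1: frame=0x26 idx=25 entry=0x2A007 [P=1 RW=1 US=1 PS=0]
  L2: frame=0x2A idx=3 entry=0x2B007 [P=1 RW=1 US=1 PS=0]
  → PA=0x2BE8B  (3 entries read)
#1 VA=0x582400322 (r,kernel):
  L0: frame=0x24 idx=22 entry=0x2C007 [P=1 RW=1 US=1 PS=0]
  L1: frame=0x2C idx=18 entry=0x30087 [P=1 RW=1 US=1 PS=1]
  → PA=0x30322 (huge @L1)  (2 entries read)

Entries read for #1: 2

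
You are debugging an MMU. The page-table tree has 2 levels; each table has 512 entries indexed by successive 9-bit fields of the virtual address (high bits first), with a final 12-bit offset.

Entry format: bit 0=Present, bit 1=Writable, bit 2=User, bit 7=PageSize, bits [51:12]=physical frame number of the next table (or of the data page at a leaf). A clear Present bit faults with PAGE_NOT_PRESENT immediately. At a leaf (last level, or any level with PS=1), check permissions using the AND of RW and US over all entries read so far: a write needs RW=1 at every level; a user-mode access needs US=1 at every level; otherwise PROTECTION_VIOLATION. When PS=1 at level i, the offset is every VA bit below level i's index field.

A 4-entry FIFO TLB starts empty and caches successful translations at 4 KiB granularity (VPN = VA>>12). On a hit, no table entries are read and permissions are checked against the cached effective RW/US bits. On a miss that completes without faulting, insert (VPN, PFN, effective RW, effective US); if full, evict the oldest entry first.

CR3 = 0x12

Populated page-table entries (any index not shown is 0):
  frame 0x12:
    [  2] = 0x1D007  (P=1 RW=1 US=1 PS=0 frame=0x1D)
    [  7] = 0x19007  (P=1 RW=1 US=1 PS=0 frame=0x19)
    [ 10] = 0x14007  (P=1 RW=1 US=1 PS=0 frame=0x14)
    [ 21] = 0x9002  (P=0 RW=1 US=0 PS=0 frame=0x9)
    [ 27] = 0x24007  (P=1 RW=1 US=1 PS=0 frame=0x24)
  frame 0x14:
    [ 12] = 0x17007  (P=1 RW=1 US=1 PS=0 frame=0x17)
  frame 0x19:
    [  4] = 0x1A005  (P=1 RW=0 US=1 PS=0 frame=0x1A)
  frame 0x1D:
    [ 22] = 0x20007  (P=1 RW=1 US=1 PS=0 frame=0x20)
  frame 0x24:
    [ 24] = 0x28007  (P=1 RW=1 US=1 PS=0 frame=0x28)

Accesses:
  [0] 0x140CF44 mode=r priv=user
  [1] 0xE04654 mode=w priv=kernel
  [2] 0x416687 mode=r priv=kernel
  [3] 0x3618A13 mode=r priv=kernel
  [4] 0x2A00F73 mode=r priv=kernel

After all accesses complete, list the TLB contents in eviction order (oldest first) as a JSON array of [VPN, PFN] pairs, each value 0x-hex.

Walk each access:
#0 VA=0x140CF44 (r,user):
  L0: frame=0x12 idx=10 entry=0x14007 [P=1 RW=1 US=1 PS=0]
  L1: frame=0x14 idx=12 entry=0x17007 [P=1 RW=1 US=1 PS=0]
  → PA=0x17F44  (2 entries read)
#1 VA=0xE04654 (w,kernel):
  L0: frame=0x12 idx=7 entry=0x19007 [P=1 RW=1 US=1 PS=0]
  L1: frame=0x19 idx=4 entry=0x1A005 [P=1 RW=0 US=1 PS=0]
  ⇒ fault: PROTECTION_VIOLATION  — 2 lookups
#2 VA=0x416687 (r,kernel):
  L0: frame=0x12 idx=2 entry=0x1D007 [P=1 RW=1 US=1 PS=0]
  L1: frame=0x1D idx=22 entry=0x20007 [P=1 RW=1 US=1 PS=0]
  → PA=0x20687  (2 entries read)
#3 VA=0x3618A13 (r,kernel):
  L0: frame=0x12 idx=27 entry=0x24007 [P=1 RW=1 US=1 PS=0]
  L1: frame=0x24 idx=24 entry=0x28007 [P=1 RW=1 US=1 PS=0]
  → PA=0x28A13  (2 entries read)
#4 VA=0x2A00F73 (r,kernel):
  L0: frame=0x12 idx=21 entry=0x9002 [P=0 RW=1 US=0 PS=0]
  ⇒ fault: PAGE_NOT_PRESENT  — 1 lookups

TLB: [["0x140C", "0x17"], ["0x416", "0x20"], ["0x3618", "0x28"]]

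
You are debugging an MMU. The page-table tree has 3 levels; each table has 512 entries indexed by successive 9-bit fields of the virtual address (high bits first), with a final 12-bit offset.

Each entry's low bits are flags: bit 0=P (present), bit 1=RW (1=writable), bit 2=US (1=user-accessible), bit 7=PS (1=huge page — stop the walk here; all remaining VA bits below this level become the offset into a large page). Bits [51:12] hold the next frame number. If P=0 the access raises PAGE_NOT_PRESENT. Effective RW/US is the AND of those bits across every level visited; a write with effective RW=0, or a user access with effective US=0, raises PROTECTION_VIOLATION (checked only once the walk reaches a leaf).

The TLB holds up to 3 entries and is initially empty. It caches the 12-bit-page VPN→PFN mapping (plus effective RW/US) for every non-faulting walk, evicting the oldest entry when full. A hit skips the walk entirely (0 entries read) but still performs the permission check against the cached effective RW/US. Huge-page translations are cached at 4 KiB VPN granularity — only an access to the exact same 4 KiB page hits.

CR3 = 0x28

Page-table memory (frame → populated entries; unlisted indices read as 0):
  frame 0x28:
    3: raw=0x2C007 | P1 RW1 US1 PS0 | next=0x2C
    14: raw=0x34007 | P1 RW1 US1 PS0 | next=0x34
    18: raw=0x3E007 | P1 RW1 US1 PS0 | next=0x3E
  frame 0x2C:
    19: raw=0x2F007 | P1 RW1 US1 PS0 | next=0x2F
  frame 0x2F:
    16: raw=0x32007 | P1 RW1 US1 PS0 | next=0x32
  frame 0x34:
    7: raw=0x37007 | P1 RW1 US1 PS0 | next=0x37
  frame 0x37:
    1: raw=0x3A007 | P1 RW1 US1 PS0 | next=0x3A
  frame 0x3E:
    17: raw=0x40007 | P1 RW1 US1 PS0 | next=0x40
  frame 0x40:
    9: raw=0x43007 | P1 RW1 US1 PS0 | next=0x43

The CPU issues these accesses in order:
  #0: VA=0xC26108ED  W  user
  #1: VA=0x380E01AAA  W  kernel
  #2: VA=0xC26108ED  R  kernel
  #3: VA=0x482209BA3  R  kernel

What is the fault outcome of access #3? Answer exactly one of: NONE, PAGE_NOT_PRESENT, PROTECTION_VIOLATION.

Per-access translation:
#0 VA=0xC26108ED (w,user):
  lvl0: tbl 0x28, slot 3 ⇒ 0x2C007 (P1/RW1/US1/PS0)
  lvl1: tbl 0x2C, slot 19 ⇒ 0x2F007 (P1/RW1/US1/PS0)
  lvl2: tbl 0x2F, slot 16 ⇒ 0x32007 (P1/RW1/US1/PS0)
  ⇒ phys 0x328ED  [3 reads]
#1 VA=0x380E01AAA (w,kernel):
  lvl0: tbl 0x28, slot 14 ⇒ 0x34007 (P1/RW1/US1/PS0)
  lvl1: tbl 0x34, slot 7 ⇒ 0x37007 (P1/RW1/US1/PS0)
  lvl2: tbl 0x37, slot 1 ⇒ 0x3A007 (P1/RW1/US1/PS0)
  ⇒ phys 0x3AAAA  [3 reads]
#2 VA=0xC26108ED (r,kernel):
  TLB hit vpn=0xC2610 → PA=0x328ED
#3 VA=0x482209BA3 (r,kernel):
  lvl0: tbl 0x28, slot 18 ⇒ 0x3E007 (P1/RW1/US1/PS0)
  lvl1: tbl 0x3E, slot 17 ⇒ 0x40007 (P1/RW1/US1/PS0)
  lvl2: tbl 0x40, slot 9 ⇒ 0x43007 (P1/RW1/US1/PS0)
  ⇒ phys 0x43BA3  [3 reads]

Access #3 fault: NONE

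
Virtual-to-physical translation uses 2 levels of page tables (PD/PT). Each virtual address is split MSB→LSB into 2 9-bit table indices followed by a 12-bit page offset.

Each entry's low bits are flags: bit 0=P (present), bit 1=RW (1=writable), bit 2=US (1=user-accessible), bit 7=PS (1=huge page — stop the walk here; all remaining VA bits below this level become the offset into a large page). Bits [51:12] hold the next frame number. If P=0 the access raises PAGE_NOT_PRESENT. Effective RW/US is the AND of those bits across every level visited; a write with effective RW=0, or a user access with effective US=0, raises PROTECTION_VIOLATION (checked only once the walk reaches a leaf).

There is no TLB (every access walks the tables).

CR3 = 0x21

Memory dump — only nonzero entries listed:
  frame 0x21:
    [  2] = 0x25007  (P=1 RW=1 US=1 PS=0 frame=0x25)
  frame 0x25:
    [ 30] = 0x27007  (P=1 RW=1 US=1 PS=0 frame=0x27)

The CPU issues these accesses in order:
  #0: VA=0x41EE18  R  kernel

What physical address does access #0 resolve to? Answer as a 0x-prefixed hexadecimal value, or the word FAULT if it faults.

Trace:
#0 VA=0x41EE18 (r,kernel):
  L0: frame=0x21 idx=2 entry=0x25007 [P=1 RW=1 US=1 PS=0]
  L1: frame=0x25 idx=30 entry=0x27007 [P=1 RW=1 US=1 PS=0]
  ✓ 0x27E18  — 2 lookups

Access #0 PA: 0x27E18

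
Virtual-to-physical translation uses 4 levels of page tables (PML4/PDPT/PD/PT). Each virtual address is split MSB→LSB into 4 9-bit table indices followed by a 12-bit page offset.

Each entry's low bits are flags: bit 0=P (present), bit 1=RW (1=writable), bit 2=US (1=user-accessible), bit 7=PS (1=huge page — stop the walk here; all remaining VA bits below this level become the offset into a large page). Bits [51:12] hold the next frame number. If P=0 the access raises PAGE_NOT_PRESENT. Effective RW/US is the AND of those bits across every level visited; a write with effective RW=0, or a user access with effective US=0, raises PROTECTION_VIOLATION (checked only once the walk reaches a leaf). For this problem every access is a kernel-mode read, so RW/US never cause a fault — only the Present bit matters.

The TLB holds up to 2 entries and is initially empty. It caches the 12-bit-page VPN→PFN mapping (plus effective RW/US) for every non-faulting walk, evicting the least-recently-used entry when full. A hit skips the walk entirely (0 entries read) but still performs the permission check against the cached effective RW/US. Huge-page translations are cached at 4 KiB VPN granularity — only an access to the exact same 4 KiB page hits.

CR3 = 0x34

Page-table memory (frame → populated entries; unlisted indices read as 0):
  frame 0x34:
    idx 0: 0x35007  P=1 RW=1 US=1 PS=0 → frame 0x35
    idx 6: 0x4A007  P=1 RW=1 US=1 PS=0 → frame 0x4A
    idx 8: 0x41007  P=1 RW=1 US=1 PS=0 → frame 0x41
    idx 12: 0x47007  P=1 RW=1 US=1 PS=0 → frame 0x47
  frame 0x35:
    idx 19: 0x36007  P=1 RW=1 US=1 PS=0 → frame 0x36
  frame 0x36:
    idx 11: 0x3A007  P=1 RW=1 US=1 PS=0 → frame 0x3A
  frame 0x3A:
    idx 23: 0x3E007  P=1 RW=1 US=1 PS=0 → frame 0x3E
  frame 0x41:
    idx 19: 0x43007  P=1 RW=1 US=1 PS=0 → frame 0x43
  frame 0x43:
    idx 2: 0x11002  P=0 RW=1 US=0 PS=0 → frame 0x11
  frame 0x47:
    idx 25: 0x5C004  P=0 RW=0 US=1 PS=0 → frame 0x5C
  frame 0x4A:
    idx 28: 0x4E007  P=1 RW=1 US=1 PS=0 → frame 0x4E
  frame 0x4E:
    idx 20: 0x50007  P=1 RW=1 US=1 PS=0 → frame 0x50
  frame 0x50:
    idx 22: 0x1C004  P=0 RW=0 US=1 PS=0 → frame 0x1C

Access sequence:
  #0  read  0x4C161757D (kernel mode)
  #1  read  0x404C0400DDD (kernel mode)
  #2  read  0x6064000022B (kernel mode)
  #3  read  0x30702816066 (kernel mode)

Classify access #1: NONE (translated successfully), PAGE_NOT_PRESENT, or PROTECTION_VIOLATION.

Trace:
#0 VA=0x4C161757D (r,kernel):
  [0] read 0x34 idx=0: raw=0x35007 flags P=1 W=1 U=1 S=0
  [1] read 0x35 idx=19: raw=0x36007 flags P=1 W=1 U=1 S=0
  [2] read 0x36 idx=11: raw=0x3A007 flags P=1 W=1 U=1 S=0
  [3] read 0x3A idx=23: raw=0x3E007 flags P=1 W=1 U=1 S=0
  ⇒ phys 0x3E57D  [4 reads]
#1 VA=0x404C0400DDD (r,kernel):
  [0] read 0x34 idx=8: raw=0x41007 flags P=1 W=1 U=1 S=0
  [1] read 0x41 idx=19: raw=0x43007 flags P=1 W=1 U=1 S=0
  [2] read 0x43 idx=2: raw=0x11002 flags P=0 W=1 U=0 S=0
  ⇒ fault: PAGE_NOT_PRESENT  — 3 lookups
#2 VA=0x6064000022B (r,kernel):
  [0] read 0x34 idx=12: raw=0x47007 flags P=1 W=1 U=1 S=0
  [1] read 0x47 idx=25: raw=0x5C004 flags P=0 W=0 U=1 S=0
  ⇒ fault: PAGE_NOT_PRESENT  — 2 lookups
#3 VA=0x30702816066 (r,kernel):
  [0] read 0x34 idx=6: raw=0x4A007 flags P=1 W=1 U=1 S=0
  [1] read 0x4A idx=28: raw=0x4E007 flags P=1 W=1 U=1 S=0
  [2] read 0x4E idx=20: raw=0x50007 flags P=1 W=1 U=1 S=0
  [3] read 0x50 idx=22: raw=0x1C004 flags P=0 W=0 U=1 S=0
  ⇒ fault: PAGE_NOT_PRESENT  — 4 lookups

Access #1 fault: PAGE_NOT_PRESENT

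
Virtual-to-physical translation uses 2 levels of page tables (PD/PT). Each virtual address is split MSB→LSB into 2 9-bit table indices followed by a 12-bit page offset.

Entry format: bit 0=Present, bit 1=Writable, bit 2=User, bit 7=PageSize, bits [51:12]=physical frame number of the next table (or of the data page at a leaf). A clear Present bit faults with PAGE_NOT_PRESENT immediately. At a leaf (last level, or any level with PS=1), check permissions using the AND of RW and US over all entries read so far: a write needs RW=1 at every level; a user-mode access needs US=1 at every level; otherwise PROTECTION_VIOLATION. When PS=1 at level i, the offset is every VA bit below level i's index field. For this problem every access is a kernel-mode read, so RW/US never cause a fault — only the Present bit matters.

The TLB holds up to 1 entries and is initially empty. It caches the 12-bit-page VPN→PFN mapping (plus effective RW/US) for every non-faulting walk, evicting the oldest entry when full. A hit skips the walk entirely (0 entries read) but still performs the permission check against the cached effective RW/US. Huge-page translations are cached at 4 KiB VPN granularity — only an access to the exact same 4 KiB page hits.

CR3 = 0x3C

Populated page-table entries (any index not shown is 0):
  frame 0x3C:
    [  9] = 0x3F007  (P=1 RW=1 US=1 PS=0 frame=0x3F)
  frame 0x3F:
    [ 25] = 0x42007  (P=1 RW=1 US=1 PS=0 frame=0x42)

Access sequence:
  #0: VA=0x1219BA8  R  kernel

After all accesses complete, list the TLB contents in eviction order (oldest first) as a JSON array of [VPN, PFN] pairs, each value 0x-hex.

Per-access translation:
#0 VA=0x1219BA8 (r,kernel):
  [0] read 0x3C idx=9: raw=0x3F007 flags P=1 W=1 U=1 S=0
  [1] read 0x3F idx=25: raw=0x42007 flags P=1 W=1 U=1 S=0
  ✓ 0x42BA8  — 2 lookups

TLB: [["0x1219", "0x42"]]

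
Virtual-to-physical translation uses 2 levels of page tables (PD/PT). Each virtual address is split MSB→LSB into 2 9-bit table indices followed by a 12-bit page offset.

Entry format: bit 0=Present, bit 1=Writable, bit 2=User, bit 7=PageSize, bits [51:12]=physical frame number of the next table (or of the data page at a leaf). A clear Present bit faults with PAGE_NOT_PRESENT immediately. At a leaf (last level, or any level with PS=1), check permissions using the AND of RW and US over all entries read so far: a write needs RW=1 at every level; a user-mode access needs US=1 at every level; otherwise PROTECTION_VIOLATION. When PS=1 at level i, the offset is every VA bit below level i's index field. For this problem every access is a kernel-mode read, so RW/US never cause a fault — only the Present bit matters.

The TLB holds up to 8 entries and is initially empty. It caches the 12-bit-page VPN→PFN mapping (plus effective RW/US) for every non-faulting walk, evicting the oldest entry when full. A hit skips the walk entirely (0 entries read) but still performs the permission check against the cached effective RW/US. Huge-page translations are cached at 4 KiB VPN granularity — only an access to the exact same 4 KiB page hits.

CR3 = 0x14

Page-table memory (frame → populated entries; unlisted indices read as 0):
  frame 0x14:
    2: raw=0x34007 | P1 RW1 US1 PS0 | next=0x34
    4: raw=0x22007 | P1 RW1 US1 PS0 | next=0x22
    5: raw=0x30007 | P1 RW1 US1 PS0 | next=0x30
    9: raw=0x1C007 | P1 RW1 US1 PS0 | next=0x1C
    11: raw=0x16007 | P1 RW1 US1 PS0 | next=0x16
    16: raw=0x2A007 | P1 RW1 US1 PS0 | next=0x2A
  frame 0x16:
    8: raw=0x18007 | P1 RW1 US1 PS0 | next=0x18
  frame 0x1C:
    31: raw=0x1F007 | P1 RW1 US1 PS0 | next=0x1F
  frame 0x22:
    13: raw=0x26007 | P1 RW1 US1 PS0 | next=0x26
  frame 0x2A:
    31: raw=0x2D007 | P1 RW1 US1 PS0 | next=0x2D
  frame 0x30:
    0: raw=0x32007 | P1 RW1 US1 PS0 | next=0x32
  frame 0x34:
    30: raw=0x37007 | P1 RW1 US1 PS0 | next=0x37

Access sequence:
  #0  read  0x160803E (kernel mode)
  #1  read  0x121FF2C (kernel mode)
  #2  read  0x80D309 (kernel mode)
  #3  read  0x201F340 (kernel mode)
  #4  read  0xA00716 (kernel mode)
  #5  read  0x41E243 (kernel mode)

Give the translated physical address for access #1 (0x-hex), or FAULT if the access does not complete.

Trace:
#0 VA=0x160803E (r,kernel):
  lvl0: tbl 0x14, slot 11 ⇒ 0x16007 (P1/RW1/US1/PS0)
  lvl1: tbl 0x16, slot 8 ⇒ 0x18007 (P1/RW1/US1/PS0)
  ⇒ phys 0x1803E  [2 reads]
#1 VA=0x121FF2C (r,kernel):
  lvl0: tbl 0x14, slot 9 ⇒ 0x1C007 (P1/RW1/US1/PS0)
  lvl1: tbl 0x1C, slot 31 ⇒ 0x1F007 (P1/RW1/US1/PS0)
  ⇒ phys 0x1FF2C  [2 reads]
#2 VA=0x80D309 (r,kernel):
  lvl0: tbl 0x14, slot 4 ⇒ 0x22007 (P1/RW1/US1/PS0)
  lvl1: tbl 0x22, slot 13 ⇒ 0x26007 (P1/RW1/US1/PS0)
  ⇒ phys 0x26309  [2 reads]
#3 VA=0x201F340 (r,kernel):
  lvl0: tbl 0x14, slot 16 ⇒ 0x2A007 (P1/RW1/US1/PS0)
  lvl1: tbl 0x2A, slot 31 ⇒ 0x2D007 (P1/RW1/US1/PS0)
  ⇒ phys 0x2D340  [2 reads]
#4 VA=0xA00716 (r,kernel):
  lvl0: tbl 0x14, slot 5 ⇒ 0x30007 (P1/RW1/US1/PS0)
  lvl1: tbl 0x30, slot 0 ⇒ 0x32007 (P1/RW1/US1/PS0)
  ⇒ phys 0x32716  [2 reads]
#5 VA=0x41E243 (r,kernel):
  lvl0: tbl 0x14, slot 2 ⇒ 0x34007 (P1/RW1/US1/PS0)
  lvl1: tbl 0x34, slot 30 ⇒ 0x37007 (P1/RW1/US1/PS0)
  ⇒ phys 0x37243  [2 reads]

Access #1 PA: 0x1FF2C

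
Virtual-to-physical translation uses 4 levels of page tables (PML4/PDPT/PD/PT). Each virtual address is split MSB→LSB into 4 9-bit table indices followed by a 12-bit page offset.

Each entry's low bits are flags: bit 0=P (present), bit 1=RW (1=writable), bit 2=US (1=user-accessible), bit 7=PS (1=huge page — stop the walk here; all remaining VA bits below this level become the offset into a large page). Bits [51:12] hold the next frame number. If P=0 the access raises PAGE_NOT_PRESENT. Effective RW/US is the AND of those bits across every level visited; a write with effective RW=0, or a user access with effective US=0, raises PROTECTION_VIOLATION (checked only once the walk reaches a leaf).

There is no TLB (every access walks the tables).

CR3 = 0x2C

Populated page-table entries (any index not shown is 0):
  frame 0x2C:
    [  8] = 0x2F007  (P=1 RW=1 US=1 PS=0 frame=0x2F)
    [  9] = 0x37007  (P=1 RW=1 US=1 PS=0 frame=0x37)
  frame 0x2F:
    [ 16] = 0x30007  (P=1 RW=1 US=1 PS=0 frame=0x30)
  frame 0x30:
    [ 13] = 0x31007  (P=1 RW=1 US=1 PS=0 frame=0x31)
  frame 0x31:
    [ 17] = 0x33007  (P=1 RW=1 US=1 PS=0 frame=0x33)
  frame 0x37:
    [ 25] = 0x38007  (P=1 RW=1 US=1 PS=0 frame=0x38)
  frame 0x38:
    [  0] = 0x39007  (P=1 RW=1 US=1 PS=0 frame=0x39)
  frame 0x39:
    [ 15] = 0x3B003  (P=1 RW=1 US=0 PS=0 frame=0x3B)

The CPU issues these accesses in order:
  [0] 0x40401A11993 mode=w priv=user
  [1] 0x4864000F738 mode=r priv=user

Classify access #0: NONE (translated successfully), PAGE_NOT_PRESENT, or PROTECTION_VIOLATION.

Trace:
#0 VA=0x40401A11993 (w,user):
  lvl0: tbl 0x2C, slot 8 ⇒ 0x2F007 (P1/RW1/US1/PS0)
  lvl1: tbl 0x2F, slot 16 ⇒ 0x30007 (P1/RW1/US1/PS0)
  lvl2: tbl 0x30, slot 13 ⇒ 0x31007 (P1/RW1/US1/PS0)
  lvl3: tbl 0x31, slot 17 ⇒ 0x33007 (P1/RW1/US1/PS0)
  ⇒ phys 0x33993  [4 reads]
#1 VA=0x4864000F738 (r,user):
  lvl0: tbl 0x2C, slot 9 ⇒ 0x37007 (P1/RW1/US1/PS0)
  lvl1: tbl 0x37, slot 25 ⇒ 0x38007 (P1/RW1/US1/PS0)
  lvl2: tbl 0x38, slot 0 ⇒ 0x39007 (P1/RW1/US1/PS0)
  lvl3: tbl 0x39, slot 15 ⇒ 0x3B003 (P1/RW1/US0/PS0)
  ⇒ fault: PROTECTION_VIOLATION  — 4 lookups

Access #0 fault: NONE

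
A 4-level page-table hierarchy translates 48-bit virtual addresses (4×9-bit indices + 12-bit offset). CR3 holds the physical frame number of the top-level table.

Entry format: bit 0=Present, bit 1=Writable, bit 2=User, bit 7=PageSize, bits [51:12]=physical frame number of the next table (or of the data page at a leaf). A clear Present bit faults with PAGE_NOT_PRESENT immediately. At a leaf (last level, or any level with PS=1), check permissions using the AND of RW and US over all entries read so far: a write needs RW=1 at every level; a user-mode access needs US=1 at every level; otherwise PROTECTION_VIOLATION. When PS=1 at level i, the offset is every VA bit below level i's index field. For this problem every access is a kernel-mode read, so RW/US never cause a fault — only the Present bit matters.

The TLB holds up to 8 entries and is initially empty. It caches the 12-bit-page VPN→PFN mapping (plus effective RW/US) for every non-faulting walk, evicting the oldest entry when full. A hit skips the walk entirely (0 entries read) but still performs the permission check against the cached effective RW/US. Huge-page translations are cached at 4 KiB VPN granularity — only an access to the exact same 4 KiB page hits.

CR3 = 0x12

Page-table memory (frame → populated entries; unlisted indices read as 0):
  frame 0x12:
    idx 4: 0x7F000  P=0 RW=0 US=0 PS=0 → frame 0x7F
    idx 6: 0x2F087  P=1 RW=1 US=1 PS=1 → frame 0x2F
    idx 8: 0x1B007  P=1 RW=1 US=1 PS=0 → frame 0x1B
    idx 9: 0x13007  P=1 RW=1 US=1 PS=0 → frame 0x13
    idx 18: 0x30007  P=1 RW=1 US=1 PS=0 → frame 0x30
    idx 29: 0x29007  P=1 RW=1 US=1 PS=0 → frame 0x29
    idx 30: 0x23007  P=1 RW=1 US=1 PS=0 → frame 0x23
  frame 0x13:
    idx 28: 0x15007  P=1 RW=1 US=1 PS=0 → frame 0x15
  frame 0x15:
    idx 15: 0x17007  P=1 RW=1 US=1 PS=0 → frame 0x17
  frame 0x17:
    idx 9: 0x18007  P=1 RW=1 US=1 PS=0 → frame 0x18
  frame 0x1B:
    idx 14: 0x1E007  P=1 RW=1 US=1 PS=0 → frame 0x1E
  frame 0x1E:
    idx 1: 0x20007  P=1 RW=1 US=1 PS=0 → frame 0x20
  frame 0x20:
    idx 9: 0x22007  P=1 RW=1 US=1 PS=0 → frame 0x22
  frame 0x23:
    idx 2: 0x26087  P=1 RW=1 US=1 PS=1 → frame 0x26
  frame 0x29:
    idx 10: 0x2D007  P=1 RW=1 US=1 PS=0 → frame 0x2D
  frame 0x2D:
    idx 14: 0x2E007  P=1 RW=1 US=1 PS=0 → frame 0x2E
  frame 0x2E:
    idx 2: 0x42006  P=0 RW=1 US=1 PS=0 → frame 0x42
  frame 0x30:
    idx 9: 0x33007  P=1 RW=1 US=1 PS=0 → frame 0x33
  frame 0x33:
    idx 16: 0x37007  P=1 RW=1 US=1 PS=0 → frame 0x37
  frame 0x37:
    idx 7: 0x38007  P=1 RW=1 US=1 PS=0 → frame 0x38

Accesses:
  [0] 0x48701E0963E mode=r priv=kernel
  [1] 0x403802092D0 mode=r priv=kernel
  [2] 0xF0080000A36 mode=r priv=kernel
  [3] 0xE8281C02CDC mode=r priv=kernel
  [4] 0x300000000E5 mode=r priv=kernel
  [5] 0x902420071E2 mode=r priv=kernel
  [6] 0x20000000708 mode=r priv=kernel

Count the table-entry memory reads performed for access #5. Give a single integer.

Per-access translation:
#0 VA=0x48701E0963E (r,kernel):
  lvl0: tbl 0x12, slot 9 ⇒ 0x13007 (P1/RW1/US1/PS0)
  lvl1: tbl 0x13, slot 28 ⇒ 0x15007 (P1/RW1/US1/PS0)
  lvl2: tbl 0x15, slot 15 ⇒ 0x17007 (P1/RW1/US1/PS0)
  lvl3: tbl 0x17, slot 9 ⇒ 0x18007 (P1/RW1/US1/PS0)
  ✓ 0x1863E  — 4 lookups
#1 VA=0x403802092D0 (r,kernel):
  lvl0: tbl 0x12, slot 8 ⇒ 0x1B007 (P1/RW1/US1/PS0)
  lvl1: tbl 0x1B, slot 14 ⇒ 0x1E007 (P1/RW1/US1/PS0)
  lvl2: tbl 0x1E, slot 1 ⇒ 0x20007 (P1/RW1/US1/PS0)
  lvl3: tbl 0x20, slot 9 ⇒ 0x22007 (P1/RW1/US1/PS0)
  ✓ 0x222D0  — 4 lookups
#2 VA=0xF0080000A36 (r,kernel):
  lvl0: tbl 0x12, slot 30 ⇒ 0x23007 (P1/RW1/US1/PS0)
  lvl1: tbl 0x23, slot 2 ⇒ 0x26087 (P1/RW1/US1/PS1)
  ✓ 0x26A36 (huge @L1)  — 2 lookups
#3 VA=0xE8281C02CDC (r,kernel):
  lvl0: tbl 0x12, slot 29 ⇒ 0x29007 (P1/RW1/US1/PS0)
  lvl1: tbl 0x29, slot 10 ⇒ 0x2D007 (P1/RW1/US1/PS0)
  lvl2: tbl 0x2D, slot 14 ⇒ 0x2E007 (P1/RW1/US1/PS0)
  lvl3: tbl 0x2E, slot 2 ⇒ 0x42006 (P0/RW1/US1/PS0)
  ✗ PAGE_NOT_PRESENT  [4 reads]
#4 VA=0x300000000E5 (r,kernel):
  lvl0: tbl 0x12, slot 6 ⇒ 0x2F087 (P1/RW1/US1/PS1)
  ✓ 0x2F0E5 (huge @L0)  — 1 lookups
#5 VA=0x902420071E2 (r,kernel):
  lvl0: tbl 0x12, slot 18 ⇒ 0x30007 (P1/RW1/US1/PS0)
  lvl1: tbl 0x30, slot 9 ⇒ 0x33007 (P1/RW1/US1/PS0)
  lvl2: tbl 0x33, slot 16 ⇒ 0x37007 (P1/RW1/US1/PS0)
  lvl3: tbl 0x37, slot 7 ⇒ 0x38007 (P1/RW1/US1/PS0)
  ✓ 0x381E2  — 4 lookups
#6 VA=0x20000000708 (r,kernel):
  lvl0: tbl 0x12, slot 4 ⇒ 0x7F000 (P0/RW0/US0/PS0)
  ✗ PAGE_NOT_PRESENT  [1 reads]

Entries read for #5: 4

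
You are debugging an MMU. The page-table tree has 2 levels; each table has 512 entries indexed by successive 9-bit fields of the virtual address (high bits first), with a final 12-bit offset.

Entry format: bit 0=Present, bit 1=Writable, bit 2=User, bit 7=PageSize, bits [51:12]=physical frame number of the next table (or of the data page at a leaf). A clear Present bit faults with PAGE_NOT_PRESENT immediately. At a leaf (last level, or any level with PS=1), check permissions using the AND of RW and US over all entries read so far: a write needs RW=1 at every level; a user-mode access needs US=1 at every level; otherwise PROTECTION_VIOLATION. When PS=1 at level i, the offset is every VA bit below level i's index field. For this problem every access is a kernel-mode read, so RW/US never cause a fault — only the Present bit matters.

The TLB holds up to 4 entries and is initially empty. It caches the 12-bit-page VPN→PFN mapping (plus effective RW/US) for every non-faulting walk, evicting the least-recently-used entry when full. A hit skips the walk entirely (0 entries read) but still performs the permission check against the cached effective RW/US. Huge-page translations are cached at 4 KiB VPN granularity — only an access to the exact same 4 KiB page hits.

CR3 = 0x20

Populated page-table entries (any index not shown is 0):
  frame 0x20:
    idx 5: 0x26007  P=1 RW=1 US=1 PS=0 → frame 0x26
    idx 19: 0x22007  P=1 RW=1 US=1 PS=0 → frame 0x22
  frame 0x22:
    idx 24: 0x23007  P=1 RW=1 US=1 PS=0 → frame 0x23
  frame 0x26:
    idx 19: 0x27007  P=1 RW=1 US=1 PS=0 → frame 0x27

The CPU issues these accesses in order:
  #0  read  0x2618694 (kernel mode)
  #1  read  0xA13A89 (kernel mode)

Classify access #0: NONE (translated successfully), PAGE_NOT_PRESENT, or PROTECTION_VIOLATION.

Walk each access:
#0 VA=0x2618694 (r,kernel):
  lvl0: tbl 0x20, slot 19 ⇒ 0x22007 (P1/RW1/US1/PS0)
  lvl1: tbl 0x22, slot 24 ⇒ 0x23007 (P1/RW1/US1/PS0)
  → PA=0x23694  (2 entries read)
#1 VA=0xA13A89 (r,kernel):
  lvl0: tbl 0x20, slot 5 ⇒ 0x26007 (P1/RW1/US1/PS0)
  lvl1: tbl 0x26, slot 19 ⇒ 0x27007 (P1/RW1/US1/PS0)
  → PA=0x27A89  (2 entries read)

Access #0 fault: NONE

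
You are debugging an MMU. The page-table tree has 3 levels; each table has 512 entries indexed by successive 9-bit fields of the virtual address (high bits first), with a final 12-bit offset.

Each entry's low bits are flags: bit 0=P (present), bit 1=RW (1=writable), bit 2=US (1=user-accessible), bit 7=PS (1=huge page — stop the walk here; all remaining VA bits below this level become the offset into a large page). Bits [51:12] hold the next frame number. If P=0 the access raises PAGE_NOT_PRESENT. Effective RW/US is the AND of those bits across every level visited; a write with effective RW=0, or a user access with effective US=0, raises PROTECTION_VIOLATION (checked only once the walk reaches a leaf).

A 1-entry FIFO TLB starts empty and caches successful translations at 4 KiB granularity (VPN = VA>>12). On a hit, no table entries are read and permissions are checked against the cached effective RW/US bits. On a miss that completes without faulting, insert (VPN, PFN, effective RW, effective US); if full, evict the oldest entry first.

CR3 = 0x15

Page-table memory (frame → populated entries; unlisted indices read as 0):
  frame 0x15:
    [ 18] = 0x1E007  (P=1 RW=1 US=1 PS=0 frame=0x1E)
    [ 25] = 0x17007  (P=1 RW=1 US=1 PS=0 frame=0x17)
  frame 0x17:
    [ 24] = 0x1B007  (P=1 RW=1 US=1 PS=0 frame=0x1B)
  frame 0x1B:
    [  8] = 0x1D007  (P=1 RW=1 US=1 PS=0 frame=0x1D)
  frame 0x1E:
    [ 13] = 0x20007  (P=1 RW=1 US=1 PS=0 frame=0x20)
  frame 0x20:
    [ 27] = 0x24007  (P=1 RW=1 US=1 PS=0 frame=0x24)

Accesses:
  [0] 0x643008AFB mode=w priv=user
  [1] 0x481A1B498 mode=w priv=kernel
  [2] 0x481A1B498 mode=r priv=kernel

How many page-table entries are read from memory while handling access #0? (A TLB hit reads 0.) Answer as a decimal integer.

Walk each access:
#0 VA=0x643008AFB (w,user):
  L0: frame=0x15 idx=25 entry=0x17007 [P=1 RW=1 US=1 PS=0]
  L1: frame=0x17 idx=24 entry=0x1B007 [P=1 RW=1 US=1 PS=0]
  L2: frame=0x1B idx=8 entry=0x1D007 [P=1 RW=1 US=1 PS=0]
  ✓ 0x1DAFB  — 3 lookups
#1 VA=0x481A1B498 (w,kernel):
  L0: frame=0x15 idx=18 entry=0x1E007 [P=1 RW=1 US=1 PS=0]
  L1: frame=0x1E idx=13 entry=0x20007 [P=1 RW=1 US=1 PS=0]
  L2: frame=0x20 idx=27 entry=0x24007 [P=1 RW=1 US=1 PS=0]
  ✓ 0x24498  — 3 lookups
#2 VA=0x481A1B498 (r,kernel):
  TLB hit vpn=0x481A1B → PA=0x24498

Entries read for #0: 3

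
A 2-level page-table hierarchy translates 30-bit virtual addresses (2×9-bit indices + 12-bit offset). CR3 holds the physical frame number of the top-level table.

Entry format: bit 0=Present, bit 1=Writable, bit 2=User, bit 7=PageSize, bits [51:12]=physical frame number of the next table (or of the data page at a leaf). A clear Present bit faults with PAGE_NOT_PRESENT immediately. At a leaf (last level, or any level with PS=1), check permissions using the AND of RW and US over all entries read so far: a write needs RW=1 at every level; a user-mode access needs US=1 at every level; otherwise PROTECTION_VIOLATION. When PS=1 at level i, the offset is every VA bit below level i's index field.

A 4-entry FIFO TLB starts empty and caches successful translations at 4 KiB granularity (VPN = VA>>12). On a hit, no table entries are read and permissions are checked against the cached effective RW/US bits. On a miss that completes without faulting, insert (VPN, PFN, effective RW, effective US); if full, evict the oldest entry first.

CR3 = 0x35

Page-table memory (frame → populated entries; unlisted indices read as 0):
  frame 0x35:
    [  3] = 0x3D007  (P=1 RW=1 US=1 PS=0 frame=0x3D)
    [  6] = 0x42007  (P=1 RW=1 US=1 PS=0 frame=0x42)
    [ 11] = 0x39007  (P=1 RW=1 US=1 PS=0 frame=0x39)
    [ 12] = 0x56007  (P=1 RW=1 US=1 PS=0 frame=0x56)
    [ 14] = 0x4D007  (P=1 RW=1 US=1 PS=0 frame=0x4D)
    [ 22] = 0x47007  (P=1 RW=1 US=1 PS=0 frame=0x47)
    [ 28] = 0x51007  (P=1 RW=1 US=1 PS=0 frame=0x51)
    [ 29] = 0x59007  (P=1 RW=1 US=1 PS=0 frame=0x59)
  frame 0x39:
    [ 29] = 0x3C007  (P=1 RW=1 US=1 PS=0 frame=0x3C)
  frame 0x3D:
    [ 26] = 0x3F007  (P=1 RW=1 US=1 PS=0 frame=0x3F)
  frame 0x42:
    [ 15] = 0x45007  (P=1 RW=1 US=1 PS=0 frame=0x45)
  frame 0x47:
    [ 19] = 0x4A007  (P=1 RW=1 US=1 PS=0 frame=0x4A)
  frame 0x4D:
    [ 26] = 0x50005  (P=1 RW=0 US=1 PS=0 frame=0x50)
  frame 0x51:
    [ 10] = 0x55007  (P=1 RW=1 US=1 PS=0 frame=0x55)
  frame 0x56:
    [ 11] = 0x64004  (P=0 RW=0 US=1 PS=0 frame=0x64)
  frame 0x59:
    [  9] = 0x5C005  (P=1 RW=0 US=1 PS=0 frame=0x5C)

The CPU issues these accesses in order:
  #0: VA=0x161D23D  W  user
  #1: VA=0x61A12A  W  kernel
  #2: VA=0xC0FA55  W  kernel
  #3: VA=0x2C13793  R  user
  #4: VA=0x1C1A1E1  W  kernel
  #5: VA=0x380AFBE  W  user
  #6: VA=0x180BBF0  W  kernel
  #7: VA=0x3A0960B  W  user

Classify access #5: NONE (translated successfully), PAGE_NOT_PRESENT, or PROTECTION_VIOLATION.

Per-access translation:
#0 VA=0x161D23D (w,user):
  lvl0: tbl 0x35, slot 11 ⇒ 0x39007 (P1/RW1/US1/PS0)
  lvl1: tbl 0x39, slot 29 ⇒ 0x3C007 (P1/RW1/US1/PS0)
  → PA=0x3C23D  (2 entries read)
#1 VA=0x61A12A (w,kernel):
  lvl0: tbl 0x35, slot 3 ⇒ 0x3D007 (P1/RW1/US1/PS0)
  lvl1: tbl 0x3D, slot 26 ⇒ 0x3F007 (P1/RW1/US1/PS0)
  → PA=0x3F12A  (2 entries read)
#2 VA=0xC0FA55 (w,kernel):
  lvl0: tbl 0x35, slot 6 ⇒ 0x42007 (P1/RW1/US1/PS0)
  lvl1: tbl 0x42, slot 15 ⇒ 0x45007 (P1/RW1/US1/PS0)
  → PA=0x45A55  (2 entries read)
#3 VA=0x2C13793 (r,user):
  lvl0: tbl 0x35, slot 22 ⇒ 0x47007 (P1/RW1/US1/PS0)
  lvl1: tbl 0x47, slot 19 ⇒ 0x4A007 (P1/RW1/US1/PS0)
  → PA=0x4A793  (2 entries read)
#4 VA=0x1C1A1E1 (w,kernel):
  lvl0: tbl 0x35, slot 14 ⇒ 0x4D007 (P1/RW1/US1/PS0)
  lvl1: tbl 0x4D, slot 26 ⇒ 0x50005 (P1/RW0/US1/PS0)
  ⇒ fault: PROTECTION_VIOLATION  — 2 lookups
#5 VA=0x380AFBE (w,user):
  lvl0: tbl 0x35, slot 28 ⇒ 0x51007 (P1/RW1/US1/PS0)
  lvl1: tbl 0x51, slot 10 ⇒ 0x55007 (P1/RW1/US1/PS0)
  → PA=0x55FBE  (2 entries read)
#6 VA=0x180BBF0 (w,kernel):
  lvl0: tbl 0x35, slot 12 ⇒ 0x56007 (P1/RW1/US1/PS0)
  lvl1: tbl 0x56, slot 11 ⇒ 0x64004 (P0/RW0/US1/PS0)
  ⇒ fault: PAGE_NOT_PRESENT  — 2 lookups
#7 VA=0x3A0960B (w,user):
  lvl0: tbl 0x35, slot 29 ⇒ 0x59007 (P1/RW1/US1/PS0)
  lvl1: tbl 0x59, slot 9 ⇒ 0x5C005 (P1/RW0/US1/PS0)
  ⇒ fault: PROTECTION_VIOLATION  — 2 lookups

Access #5 fault: NONE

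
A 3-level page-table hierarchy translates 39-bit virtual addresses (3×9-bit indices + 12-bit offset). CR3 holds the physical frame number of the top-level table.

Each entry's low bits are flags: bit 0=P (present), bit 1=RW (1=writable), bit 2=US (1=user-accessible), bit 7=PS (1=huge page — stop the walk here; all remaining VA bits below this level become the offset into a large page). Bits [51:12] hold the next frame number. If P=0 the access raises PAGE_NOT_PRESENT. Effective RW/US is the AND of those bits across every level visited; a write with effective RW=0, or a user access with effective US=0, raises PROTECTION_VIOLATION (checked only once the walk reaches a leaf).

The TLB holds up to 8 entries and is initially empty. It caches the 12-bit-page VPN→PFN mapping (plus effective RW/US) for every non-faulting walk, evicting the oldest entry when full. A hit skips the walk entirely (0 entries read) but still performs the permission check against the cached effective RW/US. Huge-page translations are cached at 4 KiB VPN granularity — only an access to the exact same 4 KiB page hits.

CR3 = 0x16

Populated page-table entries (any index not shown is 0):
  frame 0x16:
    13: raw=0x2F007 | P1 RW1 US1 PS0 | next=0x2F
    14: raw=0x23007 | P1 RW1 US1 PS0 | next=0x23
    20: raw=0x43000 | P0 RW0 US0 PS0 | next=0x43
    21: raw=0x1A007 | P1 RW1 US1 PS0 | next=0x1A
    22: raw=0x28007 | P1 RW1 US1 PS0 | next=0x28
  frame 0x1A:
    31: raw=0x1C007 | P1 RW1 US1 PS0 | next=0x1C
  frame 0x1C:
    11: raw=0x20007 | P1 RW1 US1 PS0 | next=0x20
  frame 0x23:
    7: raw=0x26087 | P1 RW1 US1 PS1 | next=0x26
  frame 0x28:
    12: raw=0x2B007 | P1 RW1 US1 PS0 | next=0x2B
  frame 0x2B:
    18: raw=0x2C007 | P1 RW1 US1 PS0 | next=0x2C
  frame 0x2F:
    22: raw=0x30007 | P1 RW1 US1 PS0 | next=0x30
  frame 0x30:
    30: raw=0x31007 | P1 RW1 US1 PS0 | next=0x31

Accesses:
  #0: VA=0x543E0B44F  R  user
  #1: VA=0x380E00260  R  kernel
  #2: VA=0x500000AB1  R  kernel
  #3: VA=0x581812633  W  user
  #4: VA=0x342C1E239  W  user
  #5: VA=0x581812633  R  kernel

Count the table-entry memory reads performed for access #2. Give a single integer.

Walk each access:
#0 VA=0x543E0B44F (r,user):
  lvl0: tbl 0x16, slot 21 ⇒ 0x1A007 (P1/RW1/US1/PS0)
  lvl1: tbl 0x1A, slot 31 ⇒ 0x1C007 (P1/RW1/US1/PS0)
  lvl2: tbl 0x1C, slot 11 ⇒ 0x20007 (P1/RW1/US1/PS0)
  ✓ 0x2044F  — 3 lookups
#1 VA=0x380E00260 (r,kernel):
  lvl0: tbl 0x16, slot 14 ⇒ 0x23007 (P1/RW1/US1/PS0)
  lvl1: tbl 0x23, slot 7 ⇒ 0x26087 (P1/RW1/US1/PS1)
  ✓ 0x26260 (huge @L1)  — 2 lookups
#2 VA=0x500000AB1 (r,kernel):
  lvl0: tbl 0x16, slot 20 ⇒ 0x43000 (P0/RW0/US0/PS0)
  → PAGE_NOT_PRESENT  (1 entries read)
#3 VA=0x581812633 (w,user):
  lvl0: tbl 0x16, slot 22 ⇒ 0x28007 (P1/RW1/US1/PS0)
  lvl1: tbl 0x28, slot 12 ⇒ 0x2B007 (P1/RW1/US1/PS0)
  lvl2: tbl 0x2B, slot 18 ⇒ 0x2C007 (P1/RW1/US1/PS0)
  ✓ 0x2C633  — 3 lookups
#4 VA=0x342C1E239 (w,user):
  lvl0: tbl 0x16, slot 13 ⇒ 0x2F007 (P1/RW1/US1/PS0)
  lvl1: tbl 0x2F, slot 22 ⇒ 0x30007 (P1/RW1/US1/PS0)
  lvl2: tbl 0x30, slot 30 ⇒ 0x31007 (P1/RW1/US1/PS0)
  ✓ 0x31239  — 3 lookups
#5 VA=0x581812633 (r,kernel):
  TLB hit vpn=0x581812 → PA=0x2C633

Entries read for #2: 1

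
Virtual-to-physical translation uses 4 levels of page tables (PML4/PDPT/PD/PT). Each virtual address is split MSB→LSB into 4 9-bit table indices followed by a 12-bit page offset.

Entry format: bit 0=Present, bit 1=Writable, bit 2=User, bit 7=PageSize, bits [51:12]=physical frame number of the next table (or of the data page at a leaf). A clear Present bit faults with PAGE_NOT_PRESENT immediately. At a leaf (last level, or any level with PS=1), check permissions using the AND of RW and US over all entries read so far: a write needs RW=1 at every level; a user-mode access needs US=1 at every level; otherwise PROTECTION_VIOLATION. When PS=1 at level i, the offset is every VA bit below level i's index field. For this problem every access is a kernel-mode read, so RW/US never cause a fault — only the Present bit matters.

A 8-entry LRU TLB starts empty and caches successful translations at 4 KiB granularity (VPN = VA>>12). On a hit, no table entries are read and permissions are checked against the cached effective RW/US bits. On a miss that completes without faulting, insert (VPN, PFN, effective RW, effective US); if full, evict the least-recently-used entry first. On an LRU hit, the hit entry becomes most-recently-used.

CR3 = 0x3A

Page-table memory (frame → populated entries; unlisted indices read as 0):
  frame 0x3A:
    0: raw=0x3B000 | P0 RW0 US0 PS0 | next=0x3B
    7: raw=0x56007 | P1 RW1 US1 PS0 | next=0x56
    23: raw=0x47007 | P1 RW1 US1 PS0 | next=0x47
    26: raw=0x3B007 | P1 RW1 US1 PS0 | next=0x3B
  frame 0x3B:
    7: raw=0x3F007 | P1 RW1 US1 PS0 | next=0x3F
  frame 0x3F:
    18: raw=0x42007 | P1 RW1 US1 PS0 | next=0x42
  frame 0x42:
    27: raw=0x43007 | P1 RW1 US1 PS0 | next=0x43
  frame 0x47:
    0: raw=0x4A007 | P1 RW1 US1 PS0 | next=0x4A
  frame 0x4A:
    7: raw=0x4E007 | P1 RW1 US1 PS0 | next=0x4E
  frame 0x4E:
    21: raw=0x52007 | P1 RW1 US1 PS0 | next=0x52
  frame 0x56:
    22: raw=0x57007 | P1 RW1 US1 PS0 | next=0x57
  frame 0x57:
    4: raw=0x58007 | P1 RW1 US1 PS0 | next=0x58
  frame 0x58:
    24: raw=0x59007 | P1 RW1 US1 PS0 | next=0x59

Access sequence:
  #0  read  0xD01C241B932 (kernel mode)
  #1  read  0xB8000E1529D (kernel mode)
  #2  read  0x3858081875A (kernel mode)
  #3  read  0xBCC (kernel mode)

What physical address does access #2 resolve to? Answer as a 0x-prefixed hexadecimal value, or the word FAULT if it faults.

Walk each access:
#0 VA=0xD01C241B932 (r,kernel):
  L0: frame=0x3A idx=26 entry=0x3B007 [P=1 RW=1 US=1 PS=0]
  L1: frame=0x3B idx=7 entry=0x3F007 [P=1 RW=1 US=1 PS=0]
  L2: frame=0x3F idx=18 entry=0x42007 [P=1 RW=1 US=1 PS=0]
  L3: frame=0x42 idx=27 entry=0x43007 [P=1 RW=1 US=1 PS=0]
  ✓ 0x43932  — 4 lookups
#1 VA=0xB8000E1529D (r,kernel):
  L0: frame=0x3A idx=23 entry=0x47007 [P=1 RW=1 US=1 PS=0]
  L1: frame=0x47 idx=0 entry=0x4A007 [P=1 RW=1 US=1 PS=0]
  L2: frame=0x4A idx=7 entry=0x4E007 [P=1 RW=1 US=1 PS=0]
  L3: frame=0x4E idx=21 entry=0x52007 [P=1 RW=1 US=1 PS=0]
  ✓ 0x5229D  — 4 lookups
#2 VA=0x3858081875A (r,kernel):
  L0: frame=0x3A idx=7 entry=0x56007 [P=1 RW=1 US=1 PS=0]
  L1: frame=0x56 idx=22 entry=0x57007 [P=1 RW=1 US=1 PS=0]
  L2: frame=0x57 idx=4 entry=0x58007 [P=1 RW=1 US=1 PS=0]
  L3: frame=0x58 idx=24 entry=0x59007 [P=1 RW=1 US=1 PS=0]
  ✓ 0x5975A  — 4 lookups
#3 VA=0xBCC (r,kernel):
  L0: frame=0x3A idx=0 entry=0x3B000 [P=0 RW=0 US=0 PS=0]
  ⇒ fault: PAGE_NOT_PRESENT  — 1 lookups

Access #2 PA: 0x5975A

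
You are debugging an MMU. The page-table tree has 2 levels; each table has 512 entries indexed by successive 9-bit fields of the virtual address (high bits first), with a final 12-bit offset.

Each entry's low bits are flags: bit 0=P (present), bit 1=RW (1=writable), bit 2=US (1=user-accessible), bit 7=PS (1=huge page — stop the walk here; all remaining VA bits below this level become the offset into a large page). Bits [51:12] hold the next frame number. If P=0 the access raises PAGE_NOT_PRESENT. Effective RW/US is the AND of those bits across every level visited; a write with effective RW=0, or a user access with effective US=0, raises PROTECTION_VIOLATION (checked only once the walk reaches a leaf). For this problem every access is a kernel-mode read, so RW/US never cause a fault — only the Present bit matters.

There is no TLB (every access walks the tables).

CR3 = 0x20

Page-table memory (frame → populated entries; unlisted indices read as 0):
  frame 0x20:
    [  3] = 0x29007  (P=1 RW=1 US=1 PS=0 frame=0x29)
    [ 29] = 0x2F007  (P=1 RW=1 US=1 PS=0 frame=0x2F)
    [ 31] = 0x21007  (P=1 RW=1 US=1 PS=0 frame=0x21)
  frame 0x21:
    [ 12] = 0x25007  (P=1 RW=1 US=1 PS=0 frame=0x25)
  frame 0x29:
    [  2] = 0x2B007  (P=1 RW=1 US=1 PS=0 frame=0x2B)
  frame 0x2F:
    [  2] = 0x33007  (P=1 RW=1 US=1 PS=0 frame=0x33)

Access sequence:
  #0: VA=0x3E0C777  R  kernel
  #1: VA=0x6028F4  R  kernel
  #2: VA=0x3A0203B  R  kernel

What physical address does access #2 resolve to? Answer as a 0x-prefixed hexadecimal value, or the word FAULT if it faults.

Walk each access:
#0 VA=0x3E0C777 (r,kernel):
  L0: frame=0x20 idx=31 entry=0x21007 [P=1 RW=1 US=1 PS=0]
  L1: frame=0x21 idx=12 entry=0x25007 [P=1 RW=1 US=1 PS=0]
  ✓ 0x25777  — 2 lookups
#1 VA=0x6028F4 (r,kernel):
  L0: frame=0x20 idx=3 entry=0x29007 [P=1 RW=1 US=1 PS=0]
  L1: frame=0x29 idx=2 entry=0x2B007 [P=1 RW=1 US=1 PS=0]
  ✓ 0x2B8F4  — 2 lookups
#2 VA=0x3A0203B (r,kernel):
  L0: frame=0x20 idx=29 entry=0x2F007 [P=1 RW=1 US=1 PS=0]
  L1: frame=0x2F idx=2 entry=0x33007 [P=1 RW=1 US=1 PS=0]
  ✓ 0x3303B  — 2 lookups

Access #2 PA: 0x3303B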